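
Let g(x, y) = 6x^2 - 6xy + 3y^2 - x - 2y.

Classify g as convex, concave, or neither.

convex

g is quadratic, so its Hessian is the constant matrix H = [[12, -6], [-6, 6]].
det(H) = 36, tr(H) = 18.
det(H) > 0 and tr(H) > 0, so H is positive definite everywhere: convex.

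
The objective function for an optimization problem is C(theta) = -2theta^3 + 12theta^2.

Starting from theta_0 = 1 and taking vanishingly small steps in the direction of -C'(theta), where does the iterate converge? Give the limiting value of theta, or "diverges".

C'(theta) = -6theta(theta - 4), so C'(1) = 18.
Gradient descent moves in the -C' direction, i.e. theta is decreasing.
The nearest critical point in that direction is theta = 0, where C'' = 24 > 0 (a local minimum). The iterate converges there.

0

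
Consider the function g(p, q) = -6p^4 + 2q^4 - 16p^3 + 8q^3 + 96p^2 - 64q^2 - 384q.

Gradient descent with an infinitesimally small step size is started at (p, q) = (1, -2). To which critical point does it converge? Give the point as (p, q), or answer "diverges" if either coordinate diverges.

g is separable, so gradient descent decouples: p follows -∂g/∂p, q follows -∂g/∂q.
∂g/∂p = -24p(p - 2)(p + 4); at p=1 this is 120, so p decreases.
∂g/∂q = 8(q - 4)(q + 3)(q + 4); at q=-2 this is -96, so q increases.
p converges to its nearest critical value 0 (a local min of the p-part); q converges to 4. The iterate converges to (0, 4).

(0, 4)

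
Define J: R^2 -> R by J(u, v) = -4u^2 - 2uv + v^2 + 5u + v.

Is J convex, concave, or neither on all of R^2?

neither

J is quadratic, so its Hessian is the constant matrix H = [[-8, -2], [-2, 2]].
det(H) = -20, tr(H) = -6.
det(H) < 0, so H is indefinite: neither convex nor concave.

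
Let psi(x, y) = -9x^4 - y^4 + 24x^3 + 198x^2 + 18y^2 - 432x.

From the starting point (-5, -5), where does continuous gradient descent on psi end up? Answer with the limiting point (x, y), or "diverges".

psi is separable, so gradient descent decouples: x follows -∂psi/∂x, y follows -∂psi/∂y.
∂psi/∂x = -36(x - 4)(x - 1)(x + 3); at x=-5 this is 3888, so x decreases.
∂psi/∂y = -4y(y - 3)(y + 3); at y=-5 this is 320, so y decreases.
The x-coordinate has no critical point in that direction and runs off to infinity.

diverges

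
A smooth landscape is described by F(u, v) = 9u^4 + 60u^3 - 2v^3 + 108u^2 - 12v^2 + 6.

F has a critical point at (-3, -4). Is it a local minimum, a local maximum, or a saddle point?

local minimum

The mixed partial ∂²F/∂u∂v is 0, so the Hessian at any point is diag(F_uu, F_vv) = diag(36(3u^2 + 10u + 6), -12(v + 2)).
At (-3, -4): H = diag(108, 24).
Both eigenvalues are positive, so H is positive definite: a local minimum.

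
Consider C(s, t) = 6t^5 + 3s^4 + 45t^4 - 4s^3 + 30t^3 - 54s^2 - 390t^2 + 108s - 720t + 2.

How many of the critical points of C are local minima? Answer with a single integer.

4

C separates as a function of s plus a function of t, so ∇C=0 decouples.
∂C/∂s = 12(s - 3)(s - 1)(s + 3) = 0 at s ∈ {-3, 1, 3}; ∂C/∂t = 30(t - 2)(t + 1)(t + 3)(t + 4) = 0 at t ∈ {-4, -3, -1, 2}.
The Hessian is diagonal: diag(C_ss, C_tt). Second derivatives: C_ss(-3)=288, C_ss(1)=-96, C_ss(3)=144; C_tt(-4)=-540, C_tt(-3)=300, C_tt(-1)=-540, C_tt(2)=2700.
Local minima occur where both diagonal entries positive: (-3, -3), (-3, 2), (3, -3), (3, 2). Count: 4.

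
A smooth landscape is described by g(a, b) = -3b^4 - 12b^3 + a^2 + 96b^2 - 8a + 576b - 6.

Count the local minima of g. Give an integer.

g separates as a function of a plus a function of b, so ∇g=0 decouples.
∂g/∂a = 2(a - 4) = 0 at a ∈ {4}; ∂g/∂b = -12(b - 4)(b + 3)(b + 4) = 0 at b ∈ {-4, -3, 4}.
The Hessian is diagonal: diag(g_aa, g_bb). Second derivatives: g_aa(4)=2; g_bb(-4)=-96, g_bb(-3)=84, g_bb(4)=-672.
Local minima occur where both diagonal entries positive: (4, -3). Count: 1.

1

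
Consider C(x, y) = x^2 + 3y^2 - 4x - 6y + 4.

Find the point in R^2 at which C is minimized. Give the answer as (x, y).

C(x,y) separates as P(x) + Q(y) + 4, so its minimum is min P + min Q + 4.
P'(x) = 2x - 4 vanishes at x ∈ {2}; Q'(y) = 6y - 6 vanishes at y ∈ {1}.
Local minima of P (where P''>0): P(2)=-4. Local minima of Q: Q(1)=-3.
So the global minimum of C is P(2) + Q(1) + 4 = -4 − 3 + 4 = -3, attained at (2, 1).

(2, 1)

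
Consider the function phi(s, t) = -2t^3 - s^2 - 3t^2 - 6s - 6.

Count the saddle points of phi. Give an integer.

1

phi separates as a function of s plus a function of t, so ∇phi=0 decouples.
∂phi/∂s = -2(s + 3) = 0 at s ∈ {-3}; ∂phi/∂t = -6t(t + 1) = 0 at t ∈ {-1, 0}.
The Hessian is diagonal: diag(phi_ss, phi_tt). Second derivatives: phi_ss(-3)=-2; phi_tt(-1)=6, phi_tt(0)=-6.
Saddle points occur where the two diagonal entries have opposite signs: (-3, -1). Count: 1.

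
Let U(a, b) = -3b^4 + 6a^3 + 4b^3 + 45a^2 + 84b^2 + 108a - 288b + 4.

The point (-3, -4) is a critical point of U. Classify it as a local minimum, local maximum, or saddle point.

The mixed partial ∂²U/∂a∂b is 0, so the Hessian at any point is diag(U_aa, U_bb) = diag(18(2a + 5), 12(-3b^2 + 2b + 14)).
At (-3, -4): H = diag(-18, -504).
Both eigenvalues are negative, so H is negative definite: a local maximum.

local maximum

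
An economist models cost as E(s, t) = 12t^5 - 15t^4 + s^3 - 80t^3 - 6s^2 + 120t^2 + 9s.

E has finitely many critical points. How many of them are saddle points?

4

E separates as a function of s plus a function of t, so ∇E=0 decouples.
∂E/∂s = 3(s - 3)(s - 1) = 0 at s ∈ {1, 3}; ∂E/∂t = 60t(t - 2)(t - 1)(t + 2) = 0 at t ∈ {-2, 0, 1, 2}.
The Hessian is diagonal: diag(E_ss, E_tt). Second derivatives: E_ss(1)=-6, E_ss(3)=6; E_tt(-2)=-1440, E_tt(0)=240, E_tt(1)=-180, E_tt(2)=480.
Saddle points occur where the two diagonal entries have opposite signs: (1, 0), (1, 2), (3, -2), (3, 1). Count: 4.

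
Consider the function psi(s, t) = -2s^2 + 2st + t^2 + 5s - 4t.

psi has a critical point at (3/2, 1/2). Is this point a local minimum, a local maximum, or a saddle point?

saddle point

The Hessian of psi is constant: H = [[-4, 2], [2, 2]].
det(H) = (-4)·2 − 2² = -12.
Since det(H) < 0, H is indefinite and the critical point is a saddle point.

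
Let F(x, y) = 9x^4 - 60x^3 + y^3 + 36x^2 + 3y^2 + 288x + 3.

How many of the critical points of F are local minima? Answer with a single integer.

2

F separates as a function of x plus a function of y, so ∇F=0 decouples.
∂F/∂x = 36(x - 4)(x - 2)(x + 1) = 0 at x ∈ {-1, 2, 4}; ∂F/∂y = 3y(y + 2) = 0 at y ∈ {-2, 0}.
The Hessian is diagonal: diag(F_xx, F_yy). Second derivatives: F_xx(-1)=540, F_xx(2)=-216, F_xx(4)=360; F_yy(-2)=-6, F_yy(0)=6.
Local minima occur where both diagonal entries positive: (-1, 0), (4, 0). Count: 2.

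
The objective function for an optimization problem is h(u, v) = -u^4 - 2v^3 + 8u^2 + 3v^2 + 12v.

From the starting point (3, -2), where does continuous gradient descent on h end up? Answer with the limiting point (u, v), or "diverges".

h is separable, so gradient descent decouples: u follows -∂h/∂u, v follows -∂h/∂v.
∂h/∂u = -4u(u - 2)(u + 2); at u=3 this is -60, so u increases.
∂h/∂v = -6(v - 2)(v + 1); at v=-2 this is -24, so v increases.
The u-coordinate has no critical point in that direction and runs off to infinity.

diverges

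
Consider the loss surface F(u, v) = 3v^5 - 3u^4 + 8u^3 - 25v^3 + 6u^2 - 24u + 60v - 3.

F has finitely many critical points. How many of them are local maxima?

4

F separates as a function of u plus a function of v, so ∇F=0 decouples.
∂F/∂u = -12(u - 2)(u - 1)(u + 1) = 0 at u ∈ {-1, 1, 2}; ∂F/∂v = 15(v - 2)(v - 1)(v + 1)(v + 2) = 0 at v ∈ {-2, -1, 1, 2}.
The Hessian is diagonal: diag(F_uu, F_vv). Second derivatives: F_uu(-1)=-72, F_uu(1)=24, F_uu(2)=-36; F_vv(-2)=-180, F_vv(-1)=90, F_vv(1)=-90, F_vv(2)=180.
Local maxima occur where both diagonal entries negative: (-1, -2), (-1, 1), (2, -2), (2, 1). Count: 4.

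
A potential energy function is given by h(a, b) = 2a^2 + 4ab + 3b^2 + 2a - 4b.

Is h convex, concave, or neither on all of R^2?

h is quadratic, so its Hessian is the constant matrix H = [[4, 4], [4, 6]].
det(H) = 8, tr(H) = 10.
det(H) > 0 and tr(H) > 0, so H is positive definite everywhere: convex.

convex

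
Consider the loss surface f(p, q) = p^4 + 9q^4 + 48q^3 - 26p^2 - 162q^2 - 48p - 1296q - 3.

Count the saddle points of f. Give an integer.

4

f separates as a function of p plus a function of q, so ∇f=0 decouples.
∂f/∂p = 4(p - 4)(p + 1)(p + 3) = 0 at p ∈ {-3, -1, 4}; ∂f/∂q = 36(q - 3)(q + 3)(q + 4) = 0 at q ∈ {-4, -3, 3}.
The Hessian is diagonal: diag(f_pp, f_qq). Second derivatives: f_pp(-3)=56, f_pp(-1)=-40, f_pp(4)=140; f_qq(-4)=252, f_qq(-3)=-216, f_qq(3)=1512.
Saddle points occur where the two diagonal entries have opposite signs: (-3, -3), (-1, -4), (-1, 3), (4, -3). Count: 4.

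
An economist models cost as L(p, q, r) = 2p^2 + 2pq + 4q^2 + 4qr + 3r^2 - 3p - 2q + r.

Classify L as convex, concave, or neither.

L is quadratic, so its Hessian is the constant matrix H = [[4, 2, 0], [2, 8, 4], [0, 4, 6]].
Leading principal minors: 4, 28, 104.
All positive ⇒ H ≻ 0 ⇒ convex.

convex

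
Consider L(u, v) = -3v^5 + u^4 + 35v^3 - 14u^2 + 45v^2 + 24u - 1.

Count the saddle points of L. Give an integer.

L separates as a function of u plus a function of v, so ∇L=0 decouples.
∂L/∂u = 4(u - 2)(u - 1)(u + 3) = 0 at u ∈ {-3, 1, 2}; ∂L/∂v = -15v(v - 3)(v + 1)(v + 2) = 0 at v ∈ {-2, -1, 0, 3}.
The Hessian is diagonal: diag(L_uu, L_vv). Second derivatives: L_uu(-3)=80, L_uu(1)=-16, L_uu(2)=20; L_vv(-2)=150, L_vv(-1)=-60, L_vv(0)=90, L_vv(3)=-900.
Saddle points occur where the two diagonal entries have opposite signs: (-3, -1), (-3, 3), (1, -2), (1, 0), (2, -1), (2, 3). Count: 6.

6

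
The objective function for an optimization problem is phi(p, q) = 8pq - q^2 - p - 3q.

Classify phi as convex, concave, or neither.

neither

phi is quadratic, so its Hessian is the constant matrix H = [[0, 8], [8, -2]].
det(H) = -64, tr(H) = -2.
det(H) < 0, so H is indefinite: neither convex nor concave.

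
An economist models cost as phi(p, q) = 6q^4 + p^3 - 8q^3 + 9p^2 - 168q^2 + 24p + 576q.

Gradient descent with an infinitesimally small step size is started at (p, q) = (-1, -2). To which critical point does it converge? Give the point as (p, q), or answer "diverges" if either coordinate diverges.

(-2, -4)

phi is separable, so gradient descent decouples: p follows -∂phi/∂p, q follows -∂phi/∂q.
∂phi/∂p = 3(p + 2)(p + 4); at p=-1 this is 9, so p decreases.
∂phi/∂q = 24(q - 3)(q - 2)(q + 4); at q=-2 this is 960, so q decreases.
p converges to its nearest critical value -2 (a local min of the p-part); q converges to -4. The iterate converges to (-2, -4).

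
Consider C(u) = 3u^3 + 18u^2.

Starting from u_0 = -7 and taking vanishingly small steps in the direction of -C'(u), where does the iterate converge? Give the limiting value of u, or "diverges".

C'(u) = 9u(u + 4), so C'(-7) = 189.
Gradient descent moves in the -C' direction, i.e. u is decreasing.
There is no critical point below u=-7, and C' keeps the same sign, so the iterate runs off to −∞.

diverges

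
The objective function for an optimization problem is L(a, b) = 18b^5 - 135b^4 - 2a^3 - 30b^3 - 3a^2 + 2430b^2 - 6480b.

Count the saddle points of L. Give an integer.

4

L separates as a function of a plus a function of b, so ∇L=0 decouples.
∂L/∂a = -6a(a + 1) = 0 at a ∈ {-1, 0}; ∂L/∂b = 90(b - 4)(b - 3)(b - 2)(b + 3) = 0 at b ∈ {-3, 2, 3, 4}.
The Hessian is diagonal: diag(L_aa, L_bb). Second derivatives: L_aa(-1)=6, L_aa(0)=-6; L_bb(-3)=-18900, L_bb(2)=900, L_bb(3)=-540, L_bb(4)=1260.
Saddle points occur where the two diagonal entries have opposite signs: (-1, -3), (-1, 3), (0, 2), (0, 4). Count: 4.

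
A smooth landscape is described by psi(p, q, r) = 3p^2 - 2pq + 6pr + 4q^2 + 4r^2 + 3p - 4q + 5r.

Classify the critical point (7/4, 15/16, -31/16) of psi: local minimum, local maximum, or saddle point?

The Hessian is constant: H = [[6, -2, 6], [-2, 8, 0], [6, 0, 8]].
Leading principal minors: Δ₁ = 6, Δ₂ = 44, Δ₃ = 64.
All leading minors are positive, so H is positive definite: a local minimum.

local minimum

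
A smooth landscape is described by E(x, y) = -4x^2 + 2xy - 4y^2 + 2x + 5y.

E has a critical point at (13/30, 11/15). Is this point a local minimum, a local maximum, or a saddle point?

local maximum

The Hessian of E is constant: H = [[-8, 2], [2, -8]].
det(H) = (-8)·(-8) − 2² = 60.
det(H) > 0 and tr(H) = -16 < 0, so H is negative definite and the point is a local maximum.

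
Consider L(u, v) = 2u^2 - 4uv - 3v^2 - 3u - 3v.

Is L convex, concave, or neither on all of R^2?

neither

L is quadratic, so its Hessian is the constant matrix H = [[4, -4], [-4, -6]].
det(H) = -40, tr(H) = -2.
det(H) < 0, so H is indefinite: neither convex nor concave.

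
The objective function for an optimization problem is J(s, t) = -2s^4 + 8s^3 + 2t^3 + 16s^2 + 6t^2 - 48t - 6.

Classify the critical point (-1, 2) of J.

The mixed partial ∂²J/∂s∂t is 0, so the Hessian at any point is diag(J_ss, J_tt) = diag(8(-3s^2 + 6s + 4), 12(t + 1)).
At (-1, 2): H = diag(-40, 36).
The eigenvalues have opposite signs, so H is indefinite: a saddle point.

saddle point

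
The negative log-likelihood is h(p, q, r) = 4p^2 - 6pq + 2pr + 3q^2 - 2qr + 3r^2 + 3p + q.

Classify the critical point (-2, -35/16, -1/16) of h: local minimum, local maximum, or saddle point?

local minimum

The Hessian is constant: H = [[8, -6, 2], [-6, 6, -2], [2, -2, 6]].
Leading principal minors: Δ₁ = 8, Δ₂ = 12, Δ₃ = 64.
All leading minors are positive, so H is positive definite: a local minimum.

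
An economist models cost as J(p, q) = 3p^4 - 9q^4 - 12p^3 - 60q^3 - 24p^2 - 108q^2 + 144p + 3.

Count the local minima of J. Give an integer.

J separates as a function of p plus a function of q, so ∇J=0 decouples.
∂J/∂p = 12(p - 3)(p - 2)(p + 2) = 0 at p ∈ {-2, 2, 3}; ∂J/∂q = -36q(q + 2)(q + 3) = 0 at q ∈ {-3, -2, 0}.
The Hessian is diagonal: diag(J_pp, J_qq). Second derivatives: J_pp(-2)=240, J_pp(2)=-48, J_pp(3)=60; J_qq(-3)=-108, J_qq(-2)=72, J_qq(0)=-216.
Local minima occur where both diagonal entries positive: (-2, -2), (3, -2). Count: 2.

2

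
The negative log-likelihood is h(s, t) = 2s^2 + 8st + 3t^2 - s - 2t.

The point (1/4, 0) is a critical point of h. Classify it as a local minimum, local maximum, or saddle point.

The Hessian of h is constant: H = [[4, 8], [8, 6]].
det(H) = 4·6 − 8² = -40.
Since det(H) < 0, H is indefinite and the critical point is a saddle point.

saddle point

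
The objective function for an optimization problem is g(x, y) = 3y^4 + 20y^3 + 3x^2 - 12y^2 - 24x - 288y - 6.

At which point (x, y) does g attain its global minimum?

g(x,y) separates as P(x) + Q(y) − 6, so its minimum is min P + min Q − 6.
P'(x) = 6x - 24 vanishes at x ∈ {4}; Q'(y) = 12(y - 2)(y + 3)(y + 4) vanishes at y ∈ {-4, -3, 2}.
Local minima of P (where P''>0): P(4)=-48. Local minima of Q: Q(-4)=448, Q(2)=-416.
So the global minimum of g is P(4) + Q(2) − 6 = -48 − 416 − 6 = -470, attained at (4, 2).

(4, 2)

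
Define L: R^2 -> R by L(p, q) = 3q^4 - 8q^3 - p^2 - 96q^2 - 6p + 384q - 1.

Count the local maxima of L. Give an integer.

L separates as a function of p plus a function of q, so ∇L=0 decouples.
∂L/∂p = -2(p + 3) = 0 at p ∈ {-3}; ∂L/∂q = 12(q - 4)(q - 2)(q + 4) = 0 at q ∈ {-4, 2, 4}.
The Hessian is diagonal: diag(L_pp, L_qq). Second derivatives: L_pp(-3)=-2; L_qq(-4)=576, L_qq(2)=-144, L_qq(4)=192.
Local maxima occur where both diagonal entries negative: (-3, 2). Count: 1.

1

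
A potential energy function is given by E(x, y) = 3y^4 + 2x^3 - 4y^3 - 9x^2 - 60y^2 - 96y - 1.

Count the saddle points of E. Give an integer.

E separates as a function of x plus a function of y, so ∇E=0 decouples.
∂E/∂x = 6x(x - 3) = 0 at x ∈ {0, 3}; ∂E/∂y = 12(y - 4)(y + 1)(y + 2) = 0 at y ∈ {-2, -1, 4}.
The Hessian is diagonal: diag(E_xx, E_yy). Second derivatives: E_xx(0)=-18, E_xx(3)=18; E_yy(-2)=72, E_yy(-1)=-60, E_yy(4)=360.
Saddle points occur where the two diagonal entries have opposite signs: (0, -2), (0, 4), (3, -1). Count: 3.

3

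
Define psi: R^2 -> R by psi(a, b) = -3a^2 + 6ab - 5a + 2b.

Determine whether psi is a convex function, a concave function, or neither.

psi is quadratic, so its Hessian is the constant matrix H = [[-6, 6], [6, 0]].
det(H) = -36, tr(H) = -6.
det(H) < 0, so H is indefinite: neither convex nor concave.

neither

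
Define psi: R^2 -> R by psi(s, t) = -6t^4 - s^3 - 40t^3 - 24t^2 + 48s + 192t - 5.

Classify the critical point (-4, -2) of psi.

local minimum

The mixed partial ∂²psi/∂s∂t is 0, so the Hessian at any point is diag(psi_ss, psi_tt) = diag(-6s, -24(3t^2 + 10t + 2)).
At (-4, -2): H = diag(24, 144).
Both eigenvalues are positive, so H is positive definite: a local minimum.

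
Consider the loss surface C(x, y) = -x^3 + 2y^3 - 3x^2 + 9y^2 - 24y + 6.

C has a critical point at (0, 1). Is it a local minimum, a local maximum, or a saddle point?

The mixed partial ∂²C/∂x∂y is 0, so the Hessian at any point is diag(C_xx, C_yy) = diag(-6(x + 1), 6(2y + 3)).
At (0, 1): H = diag(-6, 30).
The eigenvalues have opposite signs, so H is indefinite: a saddle point.

saddle point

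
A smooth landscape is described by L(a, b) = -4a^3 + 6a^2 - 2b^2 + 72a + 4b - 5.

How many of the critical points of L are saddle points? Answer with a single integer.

L separates as a function of a plus a function of b, so ∇L=0 decouples.
∂L/∂a = -12(a - 3)(a + 2) = 0 at a ∈ {-2, 3}; ∂L/∂b = -4(b - 1) = 0 at b ∈ {1}.
The Hessian is diagonal: diag(L_aa, L_bb). Second derivatives: L_aa(-2)=60, L_aa(3)=-60; L_bb(1)=-4.
Saddle points occur where the two diagonal entries have opposite signs: (-2, 1). Count: 1.

1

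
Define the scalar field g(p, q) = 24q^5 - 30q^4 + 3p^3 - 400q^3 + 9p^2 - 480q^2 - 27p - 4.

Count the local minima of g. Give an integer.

g separates as a function of p plus a function of q, so ∇g=0 decouples.
∂g/∂p = 9(p - 1)(p + 3) = 0 at p ∈ {-3, 1}; ∂g/∂q = 120q(q - 4)(q + 1)(q + 2) = 0 at q ∈ {-2, -1, 0, 4}.
The Hessian is diagonal: diag(g_pp, g_qq). Second derivatives: g_pp(-3)=-36, g_pp(1)=36; g_qq(-2)=-1440, g_qq(-1)=600, g_qq(0)=-960, g_qq(4)=14400.
Local minima occur where both diagonal entries positive: (1, -1), (1, 4). Count: 2.

2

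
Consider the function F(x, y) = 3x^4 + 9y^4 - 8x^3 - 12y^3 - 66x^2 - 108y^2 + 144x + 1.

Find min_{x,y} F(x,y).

F(x,y) separates as P(x) + Q(y) + 1, so its minimum is min P + min Q + 1.
P'(x) = 12(x - 4)(x - 1)(x + 3) vanishes at x ∈ {-3, 1, 4}; Q'(y) = 36y(y - 3)(y + 2) vanishes at y ∈ {-2, 0, 3}.
Local minima of P (where P''>0): P(-3)=-567, P(4)=-224. Local minima of Q: Q(-2)=-192, Q(3)=-567.
So the global minimum of F is P(-3) + Q(3) + 1 = -567 − 567 + 1 = -1133, attained at (-3, 3).

-1133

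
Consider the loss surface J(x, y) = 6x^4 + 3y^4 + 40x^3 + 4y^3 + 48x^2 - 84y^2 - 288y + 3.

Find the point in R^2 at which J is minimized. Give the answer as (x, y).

(-4, 4)

J(x,y) separates as P(x) + Q(y) + 3, so its minimum is min P + min Q + 3.
P'(x) = 24x(x + 1)(x + 4) vanishes at x ∈ {-4, -1, 0}; Q'(y) = 12(y - 4)(y + 2)(y + 3) vanishes at y ∈ {-3, -2, 4}.
Local minima of P (where P''>0): P(-4)=-256, P(0)=0. Local minima of Q: Q(-3)=243, Q(4)=-1472.
So the global minimum of J is P(-4) + Q(4) + 3 = -256 − 1472 + 3 = -1725, attained at (-4, 4).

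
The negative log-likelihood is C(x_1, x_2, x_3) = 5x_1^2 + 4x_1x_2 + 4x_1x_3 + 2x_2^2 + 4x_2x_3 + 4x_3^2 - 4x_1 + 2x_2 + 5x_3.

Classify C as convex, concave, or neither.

convex

C is quadratic, so its Hessian is the constant matrix H = [[10, 4, 4], [4, 4, 4], [4, 4, 8]].
Leading principal minors: 10, 24, 96.
All positive ⇒ H ≻ 0 ⇒ convex.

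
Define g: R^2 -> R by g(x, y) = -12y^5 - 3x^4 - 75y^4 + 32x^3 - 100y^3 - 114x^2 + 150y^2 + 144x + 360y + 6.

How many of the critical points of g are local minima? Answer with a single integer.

g separates as a function of x plus a function of y, so ∇g=0 decouples.
∂g/∂x = -12(x - 4)(x - 3)(x - 1) = 0 at x ∈ {1, 3, 4}; ∂g/∂y = -60(y - 1)(y + 1)(y + 2)(y + 3) = 0 at y ∈ {-3, -2, -1, 1}.
The Hessian is diagonal: diag(g_xx, g_yy). Second derivatives: g_xx(1)=-72, g_xx(3)=24, g_xx(4)=-36; g_yy(-3)=480, g_yy(-2)=-180, g_yy(-1)=240, g_yy(1)=-1440.
Local minima occur where both diagonal entries positive: (3, -3), (3, -1). Count: 2.

2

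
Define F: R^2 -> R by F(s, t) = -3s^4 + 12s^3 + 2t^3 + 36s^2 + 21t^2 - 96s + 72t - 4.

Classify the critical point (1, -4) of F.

saddle point

The mixed partial ∂²F/∂s∂t is 0, so the Hessian at any point is diag(F_ss, F_tt) = diag(36(-s^2 + 2s + 2), 6(2t + 7)).
At (1, -4): H = diag(108, -6).
The eigenvalues have opposite signs, so H is indefinite: a saddle point.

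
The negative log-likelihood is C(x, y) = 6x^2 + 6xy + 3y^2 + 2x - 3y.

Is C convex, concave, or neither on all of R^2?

C is quadratic, so its Hessian is the constant matrix H = [[12, 6], [6, 6]].
det(H) = 36, tr(H) = 18.
det(H) > 0 and tr(H) > 0, so H is positive definite everywhere: convex.

convex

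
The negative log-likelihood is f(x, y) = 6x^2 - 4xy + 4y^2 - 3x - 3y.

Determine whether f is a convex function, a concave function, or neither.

convex

f is quadratic, so its Hessian is the constant matrix H = [[12, -4], [-4, 8]].
det(H) = 80, tr(H) = 20.
det(H) > 0 and tr(H) > 0, so H is positive definite everywhere: convex.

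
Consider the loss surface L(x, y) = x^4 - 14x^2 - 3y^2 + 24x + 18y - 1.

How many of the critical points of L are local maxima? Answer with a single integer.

L separates as a function of x plus a function of y, so ∇L=0 decouples.
∂L/∂x = 4(x - 2)(x - 1)(x + 3) = 0 at x ∈ {-3, 1, 2}; ∂L/∂y = -6(y - 3) = 0 at y ∈ {3}.
The Hessian is diagonal: diag(L_xx, L_yy). Second derivatives: L_xx(-3)=80, L_xx(1)=-16, L_xx(2)=20; L_yy(3)=-6.
Local maxima occur where both diagonal entries negative: (1, 3). Count: 1.

1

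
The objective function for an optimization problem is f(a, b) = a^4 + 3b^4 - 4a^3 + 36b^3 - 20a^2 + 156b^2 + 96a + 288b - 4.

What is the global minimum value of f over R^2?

-475

f(a,b) separates as P(a) + Q(b) − 4, so its minimum is min P + min Q − 4.
P'(a) = 4(a - 4)(a - 2)(a + 3) vanishes at a ∈ {-3, 2, 4}; Q'(b) = 12(b + 2)(b + 3)(b + 4) vanishes at b ∈ {-4, -3, -2}.
Local minima of P (where P''>0): P(-3)=-279, P(4)=64. Local minima of Q: Q(-4)=-192, Q(-2)=-192.
So the global minimum of f is P(-3) + Q(-4) − 4 = -279 − 192 − 4 = -475, attained at (-3, -4).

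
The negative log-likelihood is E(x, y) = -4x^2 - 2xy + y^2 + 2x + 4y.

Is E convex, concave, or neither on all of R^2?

E is quadratic, so its Hessian is the constant matrix H = [[-8, -2], [-2, 2]].
det(H) = -20, tr(H) = -6.
det(H) < 0, so H is indefinite: neither convex nor concave.

neither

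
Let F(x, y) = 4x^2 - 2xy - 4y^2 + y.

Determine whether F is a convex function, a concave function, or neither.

F is quadratic, so its Hessian is the constant matrix H = [[8, -2], [-2, -8]].
det(H) = -68, tr(H) = 0.
det(H) < 0, so H is indefinite: neither convex nor concave.

neither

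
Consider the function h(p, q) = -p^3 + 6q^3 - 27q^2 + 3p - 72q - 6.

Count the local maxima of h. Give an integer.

1

h separates as a function of p plus a function of q, so ∇h=0 decouples.
∂h/∂p = -3(p - 1)(p + 1) = 0 at p ∈ {-1, 1}; ∂h/∂q = 18(q - 4)(q + 1) = 0 at q ∈ {-1, 4}.
The Hessian is diagonal: diag(h_pp, h_qq). Second derivatives: h_pp(-1)=6, h_pp(1)=-6; h_qq(-1)=-90, h_qq(4)=90.
Local maxima occur where both diagonal entries negative: (1, -1). Count: 1.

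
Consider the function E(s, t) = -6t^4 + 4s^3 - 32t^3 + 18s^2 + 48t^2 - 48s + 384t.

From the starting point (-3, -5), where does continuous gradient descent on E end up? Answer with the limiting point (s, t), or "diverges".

E is separable, so gradient descent decouples: s follows -∂E/∂s, t follows -∂E/∂t.
∂E/∂s = 12(s - 1)(s + 4); at s=-3 this is -48, so s increases.
∂E/∂t = -24(t - 2)(t + 2)(t + 4); at t=-5 this is 504, so t decreases.
The t-coordinate has no critical point in that direction and runs off to infinity.

diverges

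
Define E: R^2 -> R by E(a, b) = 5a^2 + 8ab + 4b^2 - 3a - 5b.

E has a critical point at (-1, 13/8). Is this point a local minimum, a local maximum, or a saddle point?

local minimum

The Hessian of E is constant: H = [[10, 8], [8, 8]].
det(H) = 10·8 − 8² = 16.
det(H) > 0 and tr(H) = 18 > 0, so H is positive definite and the point is a local minimum.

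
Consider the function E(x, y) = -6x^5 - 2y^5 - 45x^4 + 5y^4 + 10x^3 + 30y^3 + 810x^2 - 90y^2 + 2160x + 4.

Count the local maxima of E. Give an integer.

E separates as a function of x plus a function of y, so ∇E=0 decouples.
∂E/∂x = -30(x - 3)(x + 2)(x + 3)(x + 4) = 0 at x ∈ {-4, -3, -2, 3}; ∂E/∂y = -10y(y - 3)(y - 2)(y + 3) = 0 at y ∈ {-3, 0, 2, 3}.
The Hessian is diagonal: diag(E_xx, E_yy). Second derivatives: E_xx(-4)=420, E_xx(-3)=-180, E_xx(-2)=300, E_xx(3)=-6300; E_yy(-3)=900, E_yy(0)=-180, E_yy(2)=100, E_yy(3)=-180.
Local maxima occur where both diagonal entries negative: (-3, 0), (-3, 3), (3, 0), (3, 3). Count: 4.

4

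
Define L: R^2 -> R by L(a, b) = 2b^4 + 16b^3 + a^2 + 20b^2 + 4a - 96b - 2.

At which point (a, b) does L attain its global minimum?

L(a,b) separates as P(a) + Q(b) − 2, so its minimum is min P + min Q − 2.
P'(a) = 2a + 4 vanishes at a ∈ {-2}; Q'(b) = 8(b - 1)(b + 3)(b + 4) vanishes at b ∈ {-4, -3, 1}.
Local minima of P (where P''>0): P(-2)=-4. Local minima of Q: Q(-4)=192, Q(1)=-58.
So the global minimum of L is P(-2) + Q(1) − 2 = -4 − 58 − 2 = -64, attained at (-2, 1).

(-2, 1)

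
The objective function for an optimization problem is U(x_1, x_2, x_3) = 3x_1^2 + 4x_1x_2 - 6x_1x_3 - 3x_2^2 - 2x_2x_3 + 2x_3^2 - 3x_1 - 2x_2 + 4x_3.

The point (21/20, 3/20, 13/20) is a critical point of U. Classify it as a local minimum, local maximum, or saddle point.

The Hessian is constant: H = [[6, 4, -6], [4, -6, -2], [-6, -2, 4]].
Leading principal minors: Δ₁ = 6, Δ₂ = -52, Δ₃ = 80.
The minors fit neither the all-positive nor the alternating-sign pattern, so H is indefinite: a saddle point.

saddle point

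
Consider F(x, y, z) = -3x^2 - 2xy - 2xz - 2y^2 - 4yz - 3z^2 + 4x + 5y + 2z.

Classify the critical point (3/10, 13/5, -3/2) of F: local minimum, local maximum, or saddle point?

local maximum

The Hessian is constant: H = [[-6, -2, -2], [-2, -4, -4], [-2, -4, -6]].
Leading principal minors: Δ₁ = -6, Δ₂ = 20, Δ₃ = -40.
The minors alternate sign starting negative (−, +, −), so H is negative definite: a local maximum.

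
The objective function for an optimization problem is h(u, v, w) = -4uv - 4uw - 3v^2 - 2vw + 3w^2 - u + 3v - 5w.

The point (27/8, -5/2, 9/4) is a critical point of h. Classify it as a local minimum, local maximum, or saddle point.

saddle point

The Hessian is constant: H = [[0, -4, -4], [-4, -6, -2], [-4, -2, 6]].
Leading principal minors: Δ₁ = 0, Δ₂ = -16, Δ₃ = -64.
The minors fit neither the all-positive nor the alternating-sign pattern, so H is indefinite: a saddle point.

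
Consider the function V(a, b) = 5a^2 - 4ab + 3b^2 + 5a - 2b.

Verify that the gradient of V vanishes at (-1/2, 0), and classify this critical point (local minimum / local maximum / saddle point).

local minimum

∇V = (10a - 4b + 5, -4a + 6b - 2); substituting (-1/2, 0) gives ∇V = (0, 0), so (-1/2, 0) is indeed a critical point.
The Hessian of V is constant: H = [[10, -4], [-4, 6]].
det(H) = 10·6 − (-4)² = 44.
det(H) > 0 and tr(H) = 16 > 0, so H is positive definite and the point is a local minimum.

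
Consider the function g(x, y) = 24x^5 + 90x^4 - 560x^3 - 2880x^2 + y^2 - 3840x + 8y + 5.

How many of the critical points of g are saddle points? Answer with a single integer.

2

g separates as a function of x plus a function of y, so ∇g=0 decouples.
∂g/∂x = 120(x - 4)(x + 1)(x + 2)(x + 4) = 0 at x ∈ {-4, -2, -1, 4}; ∂g/∂y = 2(y + 4) = 0 at y ∈ {-4}.
The Hessian is diagonal: diag(g_xx, g_yy). Second derivatives: g_xx(-4)=-5760, g_xx(-2)=1440, g_xx(-1)=-1800, g_xx(4)=28800; g_yy(-4)=2.
Saddle points occur where the two diagonal entries have opposite signs: (-4, -4), (-1, -4). Count: 2.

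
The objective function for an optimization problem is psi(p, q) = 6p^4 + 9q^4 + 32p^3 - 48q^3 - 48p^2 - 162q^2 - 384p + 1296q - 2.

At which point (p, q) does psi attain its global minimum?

(2, -3)

psi(p,q) separates as A(p) + B(q) − 2, so its minimum is min A + min B − 2.
A'(p) = 24(p - 2)(p + 2)(p + 4) vanishes at p ∈ {-4, -2, 2}; B'(q) = 36(q - 4)(q - 3)(q + 3) vanishes at q ∈ {-3, 3, 4}.
Local minima of A (where A''>0): A(-4)=256, A(2)=-608. Local minima of B: B(-3)=-3321, B(4)=1824.
So the global minimum of psi is A(2) + B(-3) − 2 = -608 − 3321 − 2 = -3931, attained at (2, -3).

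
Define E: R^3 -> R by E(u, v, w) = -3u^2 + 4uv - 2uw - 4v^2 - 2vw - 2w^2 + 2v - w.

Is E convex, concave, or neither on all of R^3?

concave

E is quadratic, so its Hessian is the constant matrix H = [[-6, 4, -2], [4, -8, -2], [-2, -2, -4]].
Leading principal minors: -6, 32, -40.
Signs alternate −, +, − ⇒ H ≺ 0 ⇒ concave.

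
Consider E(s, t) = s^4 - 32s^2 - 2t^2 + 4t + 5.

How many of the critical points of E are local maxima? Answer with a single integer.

1

E separates as a function of s plus a function of t, so ∇E=0 decouples.
∂E/∂s = 4s(s - 4)(s + 4) = 0 at s ∈ {-4, 0, 4}; ∂E/∂t = -4(t - 1) = 0 at t ∈ {1}.
The Hessian is diagonal: diag(E_ss, E_tt). Second derivatives: E_ss(-4)=128, E_ss(0)=-64, E_ss(4)=128; E_tt(1)=-4.
Local maxima occur where both diagonal entries negative: (0, 1). Count: 1.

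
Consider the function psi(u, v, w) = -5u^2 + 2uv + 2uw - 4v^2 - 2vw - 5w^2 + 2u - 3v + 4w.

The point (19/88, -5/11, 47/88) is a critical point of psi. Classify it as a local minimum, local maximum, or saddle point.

The Hessian is constant: H = [[-10, 2, 2], [2, -8, -2], [2, -2, -10]].
Leading principal minors: Δ₁ = -10, Δ₂ = 76, Δ₃ = -704.
The minors alternate sign starting negative (−, +, −), so H is negative definite: a local maximum.

local maximum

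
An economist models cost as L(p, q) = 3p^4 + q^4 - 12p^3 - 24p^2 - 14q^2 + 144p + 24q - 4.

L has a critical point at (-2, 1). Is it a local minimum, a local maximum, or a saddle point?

saddle point

The mixed partial ∂²L/∂p∂q is 0, so the Hessian at any point is diag(L_pp, L_qq) = diag(12(3p^2 - 6p - 4), 4(3q^2 - 7)).
At (-2, 1): H = diag(240, -16).
The eigenvalues have opposite signs, so H is indefinite: a saddle point.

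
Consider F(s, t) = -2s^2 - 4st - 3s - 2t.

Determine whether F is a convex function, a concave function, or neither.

neither

F is quadratic, so its Hessian is the constant matrix H = [[-4, -4], [-4, 0]].
det(H) = -16, tr(H) = -4.
det(H) < 0, so H is indefinite: neither convex nor concave.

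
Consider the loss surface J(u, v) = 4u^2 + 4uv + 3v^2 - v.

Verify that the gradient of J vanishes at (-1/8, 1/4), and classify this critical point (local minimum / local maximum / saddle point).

∇J = (8u + 4v, 4u + 6v - 1); substituting (-1/8, 1/4) gives ∇J = (0, 0), so (-1/8, 1/4) is indeed a critical point.
The Hessian of J is constant: H = [[8, 4], [4, 6]].
det(H) = 8·6 − 4² = 32.
det(H) > 0 and tr(H) = 14 > 0, so H is positive definite and the point is a local minimum.

local minimum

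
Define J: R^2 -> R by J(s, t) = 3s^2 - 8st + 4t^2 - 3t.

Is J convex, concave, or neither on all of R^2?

neither

J is quadratic, so its Hessian is the constant matrix H = [[6, -8], [-8, 8]].
det(H) = -16, tr(H) = 14.
det(H) < 0, so H is indefinite: neither convex nor concave.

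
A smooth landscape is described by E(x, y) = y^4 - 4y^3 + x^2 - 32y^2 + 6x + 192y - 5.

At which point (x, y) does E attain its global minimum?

E(x,y) separates as P(x) + Q(y) − 5, so its minimum is min P + min Q − 5.
P'(x) = 2x + 6 vanishes at x ∈ {-3}; Q'(y) = 4(y - 4)(y - 3)(y + 4) vanishes at y ∈ {-4, 3, 4}.
Local minima of P (where P''>0): P(-3)=-9. Local minima of Q: Q(-4)=-768, Q(4)=256.
So the global minimum of E is P(-3) + Q(-4) − 5 = -9 − 768 − 5 = -782, attained at (-3, -4).

(-3, -4)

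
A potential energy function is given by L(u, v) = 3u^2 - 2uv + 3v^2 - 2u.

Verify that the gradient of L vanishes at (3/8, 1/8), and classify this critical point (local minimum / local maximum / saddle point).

∇L = (6u - 2v - 2, -2u + 6v); substituting (3/8, 1/8) gives ∇L = (0, 0), so (3/8, 1/8) is indeed a critical point.
The Hessian of L is constant: H = [[6, -2], [-2, 6]].
det(H) = 6·6 − (-2)² = 32.
det(H) > 0 and tr(H) = 12 > 0, so H is positive definite and the point is a local minimum.

local minimum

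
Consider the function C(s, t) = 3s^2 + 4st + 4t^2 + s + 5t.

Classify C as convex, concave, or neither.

C is quadratic, so its Hessian is the constant matrix H = [[6, 4], [4, 8]].
det(H) = 32, tr(H) = 14.
det(H) > 0 and tr(H) > 0, so H is positive definite everywhere: convex.

convex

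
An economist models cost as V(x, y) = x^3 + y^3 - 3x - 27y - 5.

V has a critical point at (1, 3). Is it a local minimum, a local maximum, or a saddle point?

The mixed partial ∂²V/∂x∂y is 0, so the Hessian at any point is diag(V_xx, V_yy) = diag(6x, 6y).
At (1, 3): H = diag(6, 18).
Both eigenvalues are positive, so H is positive definite: a local minimum.

local minimum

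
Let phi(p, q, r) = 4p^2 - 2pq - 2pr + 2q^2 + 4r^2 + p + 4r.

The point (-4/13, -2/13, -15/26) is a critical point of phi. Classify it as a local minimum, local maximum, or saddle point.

local minimum

The Hessian is constant: H = [[8, -2, -2], [-2, 4, 0], [-2, 0, 8]].
Leading principal minors: Δ₁ = 8, Δ₂ = 28, Δ₃ = 208.
All leading minors are positive, so H is positive definite: a local minimum.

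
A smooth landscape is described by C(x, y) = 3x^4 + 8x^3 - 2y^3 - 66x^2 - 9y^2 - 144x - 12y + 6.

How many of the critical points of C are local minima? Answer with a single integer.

C separates as a function of x plus a function of y, so ∇C=0 decouples.
∂C/∂x = 12(x - 3)(x + 1)(x + 4) = 0 at x ∈ {-4, -1, 3}; ∂C/∂y = -6(y + 1)(y + 2) = 0 at y ∈ {-2, -1}.
The Hessian is diagonal: diag(C_xx, C_yy). Second derivatives: C_xx(-4)=252, C_xx(-1)=-144, C_xx(3)=336; C_yy(-2)=6, C_yy(-1)=-6.
Local minima occur where both diagonal entries positive: (-4, -2), (3, -2). Count: 2.

2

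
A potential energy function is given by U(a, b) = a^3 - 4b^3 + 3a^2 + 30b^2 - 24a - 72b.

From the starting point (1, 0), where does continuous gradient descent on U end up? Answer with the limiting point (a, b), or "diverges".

(2, 2)

U is separable, so gradient descent decouples: a follows -∂U/∂a, b follows -∂U/∂b.
∂U/∂a = 3(a - 2)(a + 4); at a=1 this is -15, so a increases.
∂U/∂b = -12(b - 3)(b - 2); at b=0 this is -72, so b increases.
a converges to its nearest critical value 2 (a local min of the a-part); b converges to 2. The iterate converges to (2, 2).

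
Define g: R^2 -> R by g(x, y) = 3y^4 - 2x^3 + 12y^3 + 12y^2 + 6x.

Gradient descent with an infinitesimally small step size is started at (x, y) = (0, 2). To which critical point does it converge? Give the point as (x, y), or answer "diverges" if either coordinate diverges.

(-1, 0)

g is separable, so gradient descent decouples: x follows -∂g/∂x, y follows -∂g/∂y.
∂g/∂x = -6(x - 1)(x + 1); at x=0 this is 6, so x decreases.
∂g/∂y = 12y(y + 1)(y + 2); at y=2 this is 288, so y decreases.
x converges to its nearest critical value -1 (a local min of the x-part); y converges to 0. The iterate converges to (-1, 0).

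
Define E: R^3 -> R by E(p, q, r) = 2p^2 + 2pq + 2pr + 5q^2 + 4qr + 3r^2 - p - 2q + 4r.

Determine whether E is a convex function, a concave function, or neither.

convex

E is quadratic, so its Hessian is the constant matrix H = [[4, 2, 2], [2, 10, 4], [2, 4, 6]].
Leading principal minors: 4, 36, 144.
All positive ⇒ H ≻ 0 ⇒ convex.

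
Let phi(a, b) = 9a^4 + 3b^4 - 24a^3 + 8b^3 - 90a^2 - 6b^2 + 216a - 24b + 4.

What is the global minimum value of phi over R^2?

-471

phi(a,b) separates as P(a) + Q(b) + 4, so its minimum is min P + min Q + 4.
P'(a) = 36(a - 3)(a - 1)(a + 2) vanishes at a ∈ {-2, 1, 3}; Q'(b) = 12(b - 1)(b + 1)(b + 2) vanishes at b ∈ {-2, -1, 1}.
Local minima of P (where P''>0): P(-2)=-456, P(3)=-81. Local minima of Q: Q(-2)=8, Q(1)=-19.
So the global minimum of phi is P(-2) + Q(1) + 4 = -456 − 19 + 4 = -471, attained at (-2, 1).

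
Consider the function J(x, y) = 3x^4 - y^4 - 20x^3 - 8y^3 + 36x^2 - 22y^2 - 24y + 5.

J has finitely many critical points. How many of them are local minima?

J separates as a function of x plus a function of y, so ∇J=0 decouples.
∂J/∂x = 12x(x - 3)(x - 2) = 0 at x ∈ {0, 2, 3}; ∂J/∂y = -4(y + 1)(y + 2)(y + 3) = 0 at y ∈ {-3, -2, -1}.
The Hessian is diagonal: diag(J_xx, J_yy). Second derivatives: J_xx(0)=72, J_xx(2)=-24, J_xx(3)=36; J_yy(-3)=-8, J_yy(-2)=4, J_yy(-1)=-8.
Local minima occur where both diagonal entries positive: (0, -2), (3, -2). Count: 2.

2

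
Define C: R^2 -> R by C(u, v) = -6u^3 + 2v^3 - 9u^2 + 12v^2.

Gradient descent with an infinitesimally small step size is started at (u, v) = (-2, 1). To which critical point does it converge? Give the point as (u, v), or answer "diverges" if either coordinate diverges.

(-1, 0)

C is separable, so gradient descent decouples: u follows -∂C/∂u, v follows -∂C/∂v.
∂C/∂u = -18u(u + 1); at u=-2 this is -36, so u increases.
∂C/∂v = 6v(v + 4); at v=1 this is 30, so v decreases.
u converges to its nearest critical value -1 (a local min of the u-part); v converges to 0. The iterate converges to (-1, 0).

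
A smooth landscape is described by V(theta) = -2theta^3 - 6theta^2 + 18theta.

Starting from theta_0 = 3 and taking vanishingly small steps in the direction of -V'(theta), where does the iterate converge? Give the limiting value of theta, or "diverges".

V'(theta) = -6(theta - 1)(theta + 3), so V'(3) = -72.
Gradient descent moves in the -V' direction, i.e. theta is increasing.
There is no critical point above theta=3, and V' keeps the same sign, so the iterate runs off to +∞.

diverges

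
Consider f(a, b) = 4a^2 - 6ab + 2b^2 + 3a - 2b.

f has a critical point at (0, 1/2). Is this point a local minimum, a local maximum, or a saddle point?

The Hessian of f is constant: H = [[8, -6], [-6, 4]].
det(H) = 8·4 − (-6)² = -4.
Since det(H) < 0, H is indefinite and the critical point is a saddle point.

saddle point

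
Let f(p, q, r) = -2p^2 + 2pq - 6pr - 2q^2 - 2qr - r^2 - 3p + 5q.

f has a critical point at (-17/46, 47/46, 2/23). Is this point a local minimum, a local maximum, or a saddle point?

The Hessian is constant: H = [[-4, 2, -6], [2, -4, -2], [-6, -2, -2]].
Leading principal minors: Δ₁ = -4, Δ₂ = 12, Δ₃ = 184.
The minors fit neither the all-positive nor the alternating-sign pattern, so H is indefinite: a saddle point.

saddle point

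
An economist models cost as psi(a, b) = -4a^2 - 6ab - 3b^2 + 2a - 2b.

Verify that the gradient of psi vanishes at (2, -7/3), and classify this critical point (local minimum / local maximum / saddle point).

∇psi = (-8a - 6b + 2, -6a - 6b - 2); substituting (2, -7/3) gives ∇psi = (0, 0), so (2, -7/3) is indeed a critical point.
The Hessian of psi is constant: H = [[-8, -6], [-6, -6]].
det(H) = (-8)·(-6) − (-6)² = 12.
det(H) > 0 and tr(H) = -14 < 0, so H is negative definite and the point is a local maximum.

local maximum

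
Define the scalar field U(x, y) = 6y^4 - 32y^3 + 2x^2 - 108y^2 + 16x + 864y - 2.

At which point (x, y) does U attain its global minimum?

U(x,y) separates as P(x) + Q(y) − 2, so its minimum is min P + min Q − 2.
P'(x) = 4x + 16 vanishes at x ∈ {-4}; Q'(y) = 24(y - 4)(y - 3)(y + 3) vanishes at y ∈ {-3, 3, 4}.
Local minima of P (where P''>0): P(-4)=-32. Local minima of Q: Q(-3)=-2214, Q(4)=1216.
So the global minimum of U is P(-4) + Q(-3) − 2 = -32 − 2214 − 2 = -2248, attained at (-4, -3).

(-4, -3)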